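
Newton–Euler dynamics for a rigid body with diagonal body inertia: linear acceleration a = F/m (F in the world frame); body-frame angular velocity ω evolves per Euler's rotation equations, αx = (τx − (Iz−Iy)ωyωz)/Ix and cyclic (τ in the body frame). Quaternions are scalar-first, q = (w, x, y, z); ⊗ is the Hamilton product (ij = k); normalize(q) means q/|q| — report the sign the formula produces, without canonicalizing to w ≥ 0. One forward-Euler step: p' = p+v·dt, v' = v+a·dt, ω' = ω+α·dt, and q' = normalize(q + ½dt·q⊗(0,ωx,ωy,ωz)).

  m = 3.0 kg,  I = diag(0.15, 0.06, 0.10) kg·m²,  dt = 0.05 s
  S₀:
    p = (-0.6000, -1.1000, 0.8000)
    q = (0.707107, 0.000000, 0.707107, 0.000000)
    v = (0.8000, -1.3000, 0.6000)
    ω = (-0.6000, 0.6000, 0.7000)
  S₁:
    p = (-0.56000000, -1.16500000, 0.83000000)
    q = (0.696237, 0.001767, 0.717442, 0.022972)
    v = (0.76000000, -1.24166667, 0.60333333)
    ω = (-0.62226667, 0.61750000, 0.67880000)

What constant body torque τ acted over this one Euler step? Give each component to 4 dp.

τ = (-0.0500, 0.0000, -0.0100)

rate change Δω = (-0.02226667, 0.01750000, -0.02120000)
I·α + gyro = (-0.0500, 0.0000, -0.0100)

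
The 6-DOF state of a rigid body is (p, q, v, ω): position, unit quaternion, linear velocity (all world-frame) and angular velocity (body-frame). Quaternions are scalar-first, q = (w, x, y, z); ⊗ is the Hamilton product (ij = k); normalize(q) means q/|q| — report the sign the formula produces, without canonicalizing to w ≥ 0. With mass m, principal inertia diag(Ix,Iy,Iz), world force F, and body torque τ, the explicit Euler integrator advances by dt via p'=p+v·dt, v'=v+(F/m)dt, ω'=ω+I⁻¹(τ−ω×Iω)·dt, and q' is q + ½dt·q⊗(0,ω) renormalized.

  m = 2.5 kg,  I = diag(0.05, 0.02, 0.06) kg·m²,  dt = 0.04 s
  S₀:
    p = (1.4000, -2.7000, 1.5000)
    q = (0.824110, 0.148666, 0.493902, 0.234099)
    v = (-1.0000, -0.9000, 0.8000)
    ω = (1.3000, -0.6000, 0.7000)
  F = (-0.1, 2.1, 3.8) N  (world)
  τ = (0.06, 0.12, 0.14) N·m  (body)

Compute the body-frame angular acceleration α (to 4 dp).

α = (1.5360, 6.4550, 1.9433)

gyro term ω×Iω = (-0.0168, -0.0091, 0.0234)
angular accel α = (1.5360, 6.4550, 1.9433)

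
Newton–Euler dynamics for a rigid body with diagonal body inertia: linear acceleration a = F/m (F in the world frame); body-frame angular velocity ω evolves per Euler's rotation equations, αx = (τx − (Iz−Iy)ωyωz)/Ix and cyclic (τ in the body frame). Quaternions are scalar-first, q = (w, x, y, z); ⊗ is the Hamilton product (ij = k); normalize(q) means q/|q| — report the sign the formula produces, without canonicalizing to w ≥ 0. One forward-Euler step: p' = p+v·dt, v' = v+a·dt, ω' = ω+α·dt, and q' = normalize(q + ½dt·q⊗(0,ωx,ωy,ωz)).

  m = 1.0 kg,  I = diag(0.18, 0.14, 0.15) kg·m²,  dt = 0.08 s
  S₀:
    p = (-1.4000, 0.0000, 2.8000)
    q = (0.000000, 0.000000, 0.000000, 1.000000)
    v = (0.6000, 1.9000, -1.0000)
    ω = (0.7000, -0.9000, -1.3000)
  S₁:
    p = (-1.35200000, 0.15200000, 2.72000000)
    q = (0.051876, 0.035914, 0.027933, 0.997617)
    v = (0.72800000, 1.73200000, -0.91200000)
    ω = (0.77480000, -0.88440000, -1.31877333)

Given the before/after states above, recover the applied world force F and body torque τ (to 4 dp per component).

F = (1.6000, -2.1000, 1.1000)
τ = (0.1800, 0.0000, -0.0100)

velocity change Δv = (0.12800000, -0.16800000, 0.08800000)
applied force F = (1.6000, -2.1000, 1.1000)
ω₁ − ω₀ = (0.07480000, 0.01560000, -0.01877333)
precession coupling = (0.0117, -0.0273, 0.0252)
applied torque τ = (0.1800, 0.0000, -0.0100)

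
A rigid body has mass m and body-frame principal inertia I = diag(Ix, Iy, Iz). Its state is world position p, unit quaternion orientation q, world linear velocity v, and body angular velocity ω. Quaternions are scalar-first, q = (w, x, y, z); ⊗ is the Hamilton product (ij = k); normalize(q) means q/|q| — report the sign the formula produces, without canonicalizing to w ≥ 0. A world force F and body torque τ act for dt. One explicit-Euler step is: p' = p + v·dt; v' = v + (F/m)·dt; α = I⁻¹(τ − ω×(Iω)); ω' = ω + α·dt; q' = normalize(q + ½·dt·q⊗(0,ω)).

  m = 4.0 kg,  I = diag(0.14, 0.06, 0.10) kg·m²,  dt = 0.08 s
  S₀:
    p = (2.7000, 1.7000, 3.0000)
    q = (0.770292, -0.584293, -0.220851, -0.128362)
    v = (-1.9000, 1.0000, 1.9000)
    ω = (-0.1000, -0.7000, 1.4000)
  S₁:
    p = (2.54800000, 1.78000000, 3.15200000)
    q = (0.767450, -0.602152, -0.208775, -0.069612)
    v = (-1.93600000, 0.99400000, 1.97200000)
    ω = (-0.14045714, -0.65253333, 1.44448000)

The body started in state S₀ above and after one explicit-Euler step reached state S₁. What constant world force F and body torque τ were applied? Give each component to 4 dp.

velocity change Δv = (-0.03600000, -0.00600000, 0.07200000)
m·(v₁−v₀)/dt = (-1.8000, -0.3000, 3.6000)
Δω = ω₁−ω₀ = (-0.04045714, 0.04746667, 0.04448000)
applied torque τ = (-0.1100, 0.0300, 0.0500)

F = (-1.8000, -0.3000, 3.6000)
τ = (-0.1100, 0.0300, 0.0500)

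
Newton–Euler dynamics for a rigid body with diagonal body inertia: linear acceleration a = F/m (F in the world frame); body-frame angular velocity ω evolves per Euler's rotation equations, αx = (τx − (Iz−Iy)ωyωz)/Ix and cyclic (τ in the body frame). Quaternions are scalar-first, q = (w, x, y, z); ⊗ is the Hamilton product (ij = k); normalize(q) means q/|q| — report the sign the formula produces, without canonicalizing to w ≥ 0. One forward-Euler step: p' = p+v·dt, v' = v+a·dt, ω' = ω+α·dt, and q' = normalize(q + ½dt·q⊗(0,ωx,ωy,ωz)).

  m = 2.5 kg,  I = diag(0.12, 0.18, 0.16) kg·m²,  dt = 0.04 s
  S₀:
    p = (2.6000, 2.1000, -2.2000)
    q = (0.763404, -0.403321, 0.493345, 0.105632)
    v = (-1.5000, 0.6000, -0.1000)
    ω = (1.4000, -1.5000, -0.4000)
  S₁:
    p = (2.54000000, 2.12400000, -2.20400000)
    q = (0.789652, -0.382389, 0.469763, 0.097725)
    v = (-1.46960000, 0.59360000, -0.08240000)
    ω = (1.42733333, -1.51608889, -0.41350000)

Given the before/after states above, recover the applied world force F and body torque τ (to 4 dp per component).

F = (1.9000, -0.4000, 1.1000)
τ = (0.0700, -0.0500, -0.1800)

ω₁ − ω₀ = (0.02733333, -0.01608889, -0.01350000)
precession coupling = (-0.0120, 0.0224, -0.1260)
I·α + gyro = (0.0700, -0.0500, -0.1800)
v₁ − v₀ = (0.03040000, -0.00640000, 0.01760000)
applied force F = (1.9000, -0.4000, 1.1000)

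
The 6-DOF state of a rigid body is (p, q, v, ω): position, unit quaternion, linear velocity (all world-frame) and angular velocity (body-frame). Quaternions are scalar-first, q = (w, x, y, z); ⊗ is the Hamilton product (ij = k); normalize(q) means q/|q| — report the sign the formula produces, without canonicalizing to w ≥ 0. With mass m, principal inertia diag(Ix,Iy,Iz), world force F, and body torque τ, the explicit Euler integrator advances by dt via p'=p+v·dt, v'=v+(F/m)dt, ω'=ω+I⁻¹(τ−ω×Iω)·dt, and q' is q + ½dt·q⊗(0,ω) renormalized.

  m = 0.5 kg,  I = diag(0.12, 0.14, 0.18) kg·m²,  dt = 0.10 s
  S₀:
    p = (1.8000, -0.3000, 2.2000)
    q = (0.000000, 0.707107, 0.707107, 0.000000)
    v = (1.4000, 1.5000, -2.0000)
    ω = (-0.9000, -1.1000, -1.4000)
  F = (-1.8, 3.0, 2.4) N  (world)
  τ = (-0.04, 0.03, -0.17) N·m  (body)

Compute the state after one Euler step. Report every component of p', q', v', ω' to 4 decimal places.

gyro term ω×Iω = (0.0616, -0.0756, 0.0198)
angular accel α = (-0.8467, 0.7543, -1.0544)
new body rate ω' = (-0.9847, -1.0246, -1.5054)
2q̇ = q⊗(0,ω) = (1.4142140, -0.9899498, 0.9899498, -0.1414214)
q' = normalize(q + ½dt·q⊗(0,ω)) = (0.0704, 0.6544, 0.7529, -0.0070)
linear accel F/m = (-3.6000, 6.0000, 4.8000)
p + v·dt = (1.9400, -0.1500, 2.0000)
new velocity v' = (1.0400, 2.1000, -1.5200)

p' = (1.9400, -0.1500, 2.0000)
q' = (0.0704, 0.6544, 0.7529, -0.0070)
v' = (1.0400, 2.1000, -1.5200)
ω' = (-0.9847, -1.0246, -1.5054)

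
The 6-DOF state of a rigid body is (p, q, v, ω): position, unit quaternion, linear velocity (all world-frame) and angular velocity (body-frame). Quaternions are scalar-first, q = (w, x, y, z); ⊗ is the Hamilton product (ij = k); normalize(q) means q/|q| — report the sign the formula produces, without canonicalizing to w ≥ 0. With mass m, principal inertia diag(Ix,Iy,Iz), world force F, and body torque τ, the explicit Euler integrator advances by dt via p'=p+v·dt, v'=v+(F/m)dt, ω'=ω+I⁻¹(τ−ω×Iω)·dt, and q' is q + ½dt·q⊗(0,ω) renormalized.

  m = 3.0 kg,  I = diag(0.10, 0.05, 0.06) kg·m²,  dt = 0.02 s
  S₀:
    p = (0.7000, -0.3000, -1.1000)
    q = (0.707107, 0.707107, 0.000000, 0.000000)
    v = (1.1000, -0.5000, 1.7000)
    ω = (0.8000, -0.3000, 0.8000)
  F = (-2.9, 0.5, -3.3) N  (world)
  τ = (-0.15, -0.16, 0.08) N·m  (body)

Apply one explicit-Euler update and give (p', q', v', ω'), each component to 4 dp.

p' = (0.7220, -0.3100, -1.0660)
q' = (0.7014, 0.7127, -0.0078, 0.0035)
v' = (1.0807, -0.4967, 1.6780)
ω' = (0.7705, -0.3742, 0.8227)

(τ − ω×Iω)/I = (-1.4760, -3.7120, 1.1333)
ω + α·dt = (0.7705, -0.3742, 0.8227)
Hamilton product q⊗(0,ω) = (-0.5656856, 0.5656856, -0.7778177, 0.3535535)
updated quaternion q' = (0.7014, 0.7127, -0.0078, 0.0035)
p + v·dt = (0.7220, -0.3100, -1.0660)
v' = v + a·dt = (1.0807, -0.4967, 1.6780)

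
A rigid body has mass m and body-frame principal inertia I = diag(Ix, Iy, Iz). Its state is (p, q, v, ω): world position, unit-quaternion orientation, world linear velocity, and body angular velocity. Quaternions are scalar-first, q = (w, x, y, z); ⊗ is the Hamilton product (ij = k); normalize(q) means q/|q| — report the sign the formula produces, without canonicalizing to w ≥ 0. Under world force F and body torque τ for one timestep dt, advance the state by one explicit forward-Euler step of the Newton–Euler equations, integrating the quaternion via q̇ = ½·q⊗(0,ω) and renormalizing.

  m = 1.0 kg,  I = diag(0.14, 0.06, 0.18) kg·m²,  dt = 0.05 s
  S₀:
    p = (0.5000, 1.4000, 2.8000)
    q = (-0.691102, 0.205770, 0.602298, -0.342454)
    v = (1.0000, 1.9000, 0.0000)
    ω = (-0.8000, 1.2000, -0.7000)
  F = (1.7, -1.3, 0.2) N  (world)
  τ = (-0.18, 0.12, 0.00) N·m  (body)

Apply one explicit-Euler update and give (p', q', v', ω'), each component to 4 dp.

p' = (0.5500, 1.4950, 2.8000)
q' = (-0.7105, 0.2191, 0.5915, -0.3119)
v' = (1.0850, 1.8350, 0.0100)
ω' = (-0.8283, 1.3187, -0.7213)

linear accel F/m = (1.7000, -1.3000, 0.2000)
p + v·dt = (0.5500, 1.4950, 2.8000)
v + (F/m)dt = (1.0850, 1.8350, 0.0100)
precession coupling ω×(Iω) = (-0.1008, -0.0224, 0.0768)
(τ − ω×Iω)/I = (-0.5657, 2.3733, -0.4267)
ω' = ω + α·dt = (-0.8283, 1.3187, -0.7213)
2q̇ = q⊗(0,ω) = (-0.7978594, 0.5422178, -0.4113202, 1.2125338)
updated quaternion q' = (-0.7105, 0.2191, 0.5915, -0.3119)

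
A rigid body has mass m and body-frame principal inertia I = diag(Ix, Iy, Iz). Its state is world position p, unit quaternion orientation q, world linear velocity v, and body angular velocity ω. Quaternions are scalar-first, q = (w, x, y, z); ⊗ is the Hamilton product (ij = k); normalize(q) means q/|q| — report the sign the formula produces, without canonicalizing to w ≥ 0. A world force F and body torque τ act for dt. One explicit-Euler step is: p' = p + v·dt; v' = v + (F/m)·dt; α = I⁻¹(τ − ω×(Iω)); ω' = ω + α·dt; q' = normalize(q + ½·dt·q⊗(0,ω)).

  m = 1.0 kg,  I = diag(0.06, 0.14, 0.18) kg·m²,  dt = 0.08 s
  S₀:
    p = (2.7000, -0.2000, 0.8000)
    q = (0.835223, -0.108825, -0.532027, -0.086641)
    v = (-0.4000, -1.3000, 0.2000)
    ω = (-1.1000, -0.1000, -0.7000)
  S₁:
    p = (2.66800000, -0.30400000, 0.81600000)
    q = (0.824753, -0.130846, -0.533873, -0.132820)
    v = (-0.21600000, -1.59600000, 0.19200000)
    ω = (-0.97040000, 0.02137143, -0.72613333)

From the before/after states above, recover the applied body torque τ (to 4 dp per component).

τ = (0.1000, 0.1200, -0.0500)

ω₁ − ω₀ = (0.12960000, 0.12137143, -0.02613333)
precession coupling = (0.0028, -0.0924, 0.0088)
applied torque τ = (0.1000, 0.1200, -0.0500)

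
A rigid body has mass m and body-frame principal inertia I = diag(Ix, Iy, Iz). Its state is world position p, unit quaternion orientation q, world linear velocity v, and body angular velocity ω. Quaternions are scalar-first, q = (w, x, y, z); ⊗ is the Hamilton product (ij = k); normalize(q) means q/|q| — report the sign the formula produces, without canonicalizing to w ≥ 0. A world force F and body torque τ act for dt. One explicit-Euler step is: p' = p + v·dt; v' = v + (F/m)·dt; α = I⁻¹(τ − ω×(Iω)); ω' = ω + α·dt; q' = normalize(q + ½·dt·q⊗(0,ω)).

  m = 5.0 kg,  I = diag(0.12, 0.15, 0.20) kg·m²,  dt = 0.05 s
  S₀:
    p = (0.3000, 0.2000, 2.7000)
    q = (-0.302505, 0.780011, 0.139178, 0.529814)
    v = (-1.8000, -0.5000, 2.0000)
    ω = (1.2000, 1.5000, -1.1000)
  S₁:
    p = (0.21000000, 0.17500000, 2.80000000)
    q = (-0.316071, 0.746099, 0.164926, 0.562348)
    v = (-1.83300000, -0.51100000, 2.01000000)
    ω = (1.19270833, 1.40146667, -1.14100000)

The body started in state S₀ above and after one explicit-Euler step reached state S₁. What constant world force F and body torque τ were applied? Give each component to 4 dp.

F = (-3.3000, -1.1000, 1.0000)
τ = (-0.1000, -0.1900, -0.1100)

ω₁ − ω₀ = (-0.00729167, -0.09853333, -0.04100000)
ω₀×(Iω₀) = (-0.0825, 0.1056, 0.0540)
I·α + gyro = (-0.1000, -0.1900, -0.1100)
v₁ − v₀ = (-0.03300000, -0.01100000, 0.01000000)
m·(v₁−v₀)/dt = (-3.3000, -1.1000, 1.0000)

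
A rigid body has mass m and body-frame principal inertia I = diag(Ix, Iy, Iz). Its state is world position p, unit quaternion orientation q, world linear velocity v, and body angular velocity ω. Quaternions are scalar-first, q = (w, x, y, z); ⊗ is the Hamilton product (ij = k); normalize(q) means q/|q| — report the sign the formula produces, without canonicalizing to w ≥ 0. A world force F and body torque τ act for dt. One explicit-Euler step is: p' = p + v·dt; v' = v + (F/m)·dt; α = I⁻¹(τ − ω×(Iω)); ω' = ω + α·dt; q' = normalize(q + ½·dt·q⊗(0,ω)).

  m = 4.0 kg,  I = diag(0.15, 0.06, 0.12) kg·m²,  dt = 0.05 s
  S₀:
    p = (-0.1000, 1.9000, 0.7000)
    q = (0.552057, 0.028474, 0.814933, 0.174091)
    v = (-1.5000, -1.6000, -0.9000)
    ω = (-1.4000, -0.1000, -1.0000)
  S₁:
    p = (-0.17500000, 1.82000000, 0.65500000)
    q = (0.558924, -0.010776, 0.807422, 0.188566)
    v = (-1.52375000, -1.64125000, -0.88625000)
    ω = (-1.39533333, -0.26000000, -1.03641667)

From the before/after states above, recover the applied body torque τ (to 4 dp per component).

rate change Δω = (0.00466667, -0.16000000, -0.03641667)
ω₀×(Iω₀) = (0.0060, 0.0420, -0.0126)
I·α + gyro = (0.0200, -0.1500, -0.1000)

τ = (0.0200, -0.1500, -0.1000)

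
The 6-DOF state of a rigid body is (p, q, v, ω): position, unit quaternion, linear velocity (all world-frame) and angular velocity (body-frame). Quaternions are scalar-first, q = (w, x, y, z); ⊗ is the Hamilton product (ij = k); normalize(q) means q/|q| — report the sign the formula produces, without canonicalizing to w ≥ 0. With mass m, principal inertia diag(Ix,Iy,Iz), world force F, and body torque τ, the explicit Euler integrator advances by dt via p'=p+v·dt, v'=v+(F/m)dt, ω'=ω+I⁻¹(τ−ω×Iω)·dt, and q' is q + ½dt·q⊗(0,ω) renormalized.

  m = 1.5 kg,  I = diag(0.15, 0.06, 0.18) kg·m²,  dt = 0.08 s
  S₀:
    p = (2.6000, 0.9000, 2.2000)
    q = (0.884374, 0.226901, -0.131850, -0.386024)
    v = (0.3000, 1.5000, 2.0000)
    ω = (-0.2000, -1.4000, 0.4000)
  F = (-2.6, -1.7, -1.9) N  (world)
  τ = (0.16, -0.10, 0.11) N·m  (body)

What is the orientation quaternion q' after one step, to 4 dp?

2q̇ = q⊗(0,ω) = (0.0151998, -0.7700484, -1.2516792, 0.0097182)
updated quaternion q' = (0.8835, 0.1958, -0.1816, -0.3850)

q' = (0.8835, 0.1958, -0.1816, -0.3850)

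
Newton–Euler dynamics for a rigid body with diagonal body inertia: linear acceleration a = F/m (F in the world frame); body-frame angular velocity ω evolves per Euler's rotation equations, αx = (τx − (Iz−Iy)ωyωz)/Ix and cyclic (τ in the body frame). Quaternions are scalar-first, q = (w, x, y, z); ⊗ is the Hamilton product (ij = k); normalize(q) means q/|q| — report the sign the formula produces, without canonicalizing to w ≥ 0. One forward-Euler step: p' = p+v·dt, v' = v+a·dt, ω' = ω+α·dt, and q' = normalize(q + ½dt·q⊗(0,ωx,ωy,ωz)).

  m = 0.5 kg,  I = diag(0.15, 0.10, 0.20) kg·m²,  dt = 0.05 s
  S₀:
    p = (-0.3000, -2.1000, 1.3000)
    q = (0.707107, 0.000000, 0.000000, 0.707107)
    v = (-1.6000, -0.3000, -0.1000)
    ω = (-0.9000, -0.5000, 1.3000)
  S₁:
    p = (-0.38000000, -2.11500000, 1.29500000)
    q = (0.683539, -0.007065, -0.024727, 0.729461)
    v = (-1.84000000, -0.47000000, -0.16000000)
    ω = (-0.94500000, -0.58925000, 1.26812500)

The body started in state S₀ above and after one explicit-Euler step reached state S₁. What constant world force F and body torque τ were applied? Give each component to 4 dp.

Δω = ω₁−ω₀ = (-0.04500000, -0.08925000, -0.03187500)
gyro term ω₀×Iω₀ = (-0.0650, 0.0585, -0.0225)
applied torque τ = (-0.2000, -0.1200, -0.1500)
Δv = v₁−v₀ = (-0.24000000, -0.17000000, -0.06000000)
applied force F = (-2.4000, -1.7000, -0.6000)

F = (-2.4000, -1.7000, -0.6000)
τ = (-0.2000, -0.1200, -0.1500)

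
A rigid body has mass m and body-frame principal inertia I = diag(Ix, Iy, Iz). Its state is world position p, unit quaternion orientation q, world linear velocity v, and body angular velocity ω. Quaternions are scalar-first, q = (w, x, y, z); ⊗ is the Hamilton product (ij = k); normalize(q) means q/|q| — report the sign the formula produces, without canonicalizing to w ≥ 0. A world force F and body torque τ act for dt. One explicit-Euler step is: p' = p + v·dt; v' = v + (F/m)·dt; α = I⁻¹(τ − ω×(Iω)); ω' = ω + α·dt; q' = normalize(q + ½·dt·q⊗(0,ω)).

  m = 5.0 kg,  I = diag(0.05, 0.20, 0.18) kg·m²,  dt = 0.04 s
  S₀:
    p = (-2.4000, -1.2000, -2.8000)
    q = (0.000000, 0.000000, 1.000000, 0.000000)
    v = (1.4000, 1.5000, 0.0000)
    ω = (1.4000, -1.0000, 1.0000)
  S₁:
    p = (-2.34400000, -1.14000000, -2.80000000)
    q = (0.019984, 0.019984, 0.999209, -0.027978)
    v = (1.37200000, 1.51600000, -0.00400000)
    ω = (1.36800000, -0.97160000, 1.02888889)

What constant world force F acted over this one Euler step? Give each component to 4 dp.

F = (-3.5000, 2.0000, -0.5000)

velocity change Δv = (-0.02800000, 0.01600000, -0.00400000)
applied force F = (-3.5000, 2.0000, -0.5000)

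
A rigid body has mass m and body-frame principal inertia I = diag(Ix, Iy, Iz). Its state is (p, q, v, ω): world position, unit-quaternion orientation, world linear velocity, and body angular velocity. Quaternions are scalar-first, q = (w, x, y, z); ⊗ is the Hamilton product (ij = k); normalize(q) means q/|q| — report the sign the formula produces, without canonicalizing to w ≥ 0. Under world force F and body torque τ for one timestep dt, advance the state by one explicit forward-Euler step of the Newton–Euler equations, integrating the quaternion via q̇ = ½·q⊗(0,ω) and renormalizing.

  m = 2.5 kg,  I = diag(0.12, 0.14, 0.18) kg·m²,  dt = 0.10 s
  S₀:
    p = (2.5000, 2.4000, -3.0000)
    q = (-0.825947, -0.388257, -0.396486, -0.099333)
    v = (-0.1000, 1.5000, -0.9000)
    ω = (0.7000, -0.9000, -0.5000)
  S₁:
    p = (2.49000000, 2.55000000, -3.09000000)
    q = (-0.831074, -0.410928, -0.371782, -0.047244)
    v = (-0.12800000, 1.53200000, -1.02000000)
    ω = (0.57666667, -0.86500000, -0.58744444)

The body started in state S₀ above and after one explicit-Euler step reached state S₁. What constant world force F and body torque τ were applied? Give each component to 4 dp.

rate change Δω = (-0.12333333, 0.03500000, -0.08744444)
gyro term ω₀×Iω₀ = (0.0180, 0.0210, -0.0126)
τ = I·(Δω/dt) + ω₀×(Iω₀) = (-0.1300, 0.0700, -0.1700)
velocity change Δv = (-0.02800000, 0.03200000, -0.12000000)
m·(v₁−v₀)/dt = (-0.7000, 0.8000, -3.0000)

F = (-0.7000, 0.8000, -3.0000)
τ = (-0.1300, 0.0700, -0.1700)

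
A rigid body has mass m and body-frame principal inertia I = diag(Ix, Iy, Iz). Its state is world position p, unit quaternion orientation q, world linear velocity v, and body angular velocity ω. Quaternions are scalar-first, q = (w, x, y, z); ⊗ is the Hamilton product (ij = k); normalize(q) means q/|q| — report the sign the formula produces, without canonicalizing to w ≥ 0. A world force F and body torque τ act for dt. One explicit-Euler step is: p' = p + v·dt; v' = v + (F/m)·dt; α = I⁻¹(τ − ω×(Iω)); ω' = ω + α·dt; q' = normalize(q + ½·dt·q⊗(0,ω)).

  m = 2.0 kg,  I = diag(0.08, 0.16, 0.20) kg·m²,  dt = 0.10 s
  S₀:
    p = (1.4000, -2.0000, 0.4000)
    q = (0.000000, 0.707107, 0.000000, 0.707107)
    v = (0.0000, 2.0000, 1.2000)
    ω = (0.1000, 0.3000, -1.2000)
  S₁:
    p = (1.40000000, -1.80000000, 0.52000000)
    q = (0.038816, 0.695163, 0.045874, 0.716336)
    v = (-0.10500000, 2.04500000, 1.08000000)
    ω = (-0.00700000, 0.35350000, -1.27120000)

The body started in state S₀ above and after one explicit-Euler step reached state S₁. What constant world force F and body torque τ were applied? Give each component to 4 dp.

F = (-2.1000, 0.9000, -2.4000)
τ = (-0.1000, 0.1000, -0.1400)

velocity change Δv = (-0.10500000, 0.04500000, -0.12000000)
m·(v₁−v₀)/dt = (-2.1000, 0.9000, -2.4000)
Δω = ω₁−ω₀ = (-0.10700000, 0.05350000, -0.07120000)
gyro term ω₀×Iω₀ = (-0.0144, 0.0144, 0.0024)
applied torque τ = (-0.1000, 0.1000, -0.1400)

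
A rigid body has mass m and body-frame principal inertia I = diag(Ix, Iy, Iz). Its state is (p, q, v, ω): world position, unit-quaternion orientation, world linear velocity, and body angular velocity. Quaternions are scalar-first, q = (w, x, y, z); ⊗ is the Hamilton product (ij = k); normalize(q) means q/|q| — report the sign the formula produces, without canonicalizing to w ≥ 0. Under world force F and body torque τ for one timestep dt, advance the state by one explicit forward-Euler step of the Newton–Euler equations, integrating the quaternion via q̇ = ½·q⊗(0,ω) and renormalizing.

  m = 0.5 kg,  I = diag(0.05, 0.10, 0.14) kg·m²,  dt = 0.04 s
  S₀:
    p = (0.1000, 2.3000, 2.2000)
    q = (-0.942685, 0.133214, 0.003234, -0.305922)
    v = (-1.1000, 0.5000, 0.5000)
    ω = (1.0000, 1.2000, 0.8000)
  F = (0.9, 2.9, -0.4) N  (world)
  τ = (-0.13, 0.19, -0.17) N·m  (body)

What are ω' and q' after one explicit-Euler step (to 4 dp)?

ω' = (0.8653, 1.3048, 0.7343)
q' = (-0.9400, 0.1217, -0.0276, -0.3177)

(τ − ω×Iω)/I = (-3.3680, 2.6200, -1.6429)
ω + α·dt = (0.8653, 1.3048, 0.7343)
Hamilton product q⊗(0,ω) = (0.1076428, -0.5729914, -1.5437152, -0.5975252)
q' = normalize(q + ½dt·q⊗(0,ω)) = (-0.9400, 0.1217, -0.0276, -0.3177)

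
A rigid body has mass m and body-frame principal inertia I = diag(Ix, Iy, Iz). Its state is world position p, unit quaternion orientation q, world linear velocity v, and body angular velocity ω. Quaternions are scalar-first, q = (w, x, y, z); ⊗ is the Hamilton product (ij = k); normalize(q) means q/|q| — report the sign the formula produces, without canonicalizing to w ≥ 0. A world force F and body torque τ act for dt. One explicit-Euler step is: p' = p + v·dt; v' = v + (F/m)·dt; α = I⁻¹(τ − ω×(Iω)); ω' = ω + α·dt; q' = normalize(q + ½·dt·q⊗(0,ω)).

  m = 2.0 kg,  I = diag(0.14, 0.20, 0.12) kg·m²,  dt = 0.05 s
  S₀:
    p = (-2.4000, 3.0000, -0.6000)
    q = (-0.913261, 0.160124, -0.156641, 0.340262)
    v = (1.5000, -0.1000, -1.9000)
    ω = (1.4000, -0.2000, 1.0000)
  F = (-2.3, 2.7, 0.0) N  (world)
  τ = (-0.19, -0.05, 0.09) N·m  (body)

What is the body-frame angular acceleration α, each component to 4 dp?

gyro term ω×Iω = (0.0160, 0.0280, -0.0168)
angular accel α = (-1.4714, -0.3900, 0.8900)

α = (-1.4714, -0.3900, 0.8900)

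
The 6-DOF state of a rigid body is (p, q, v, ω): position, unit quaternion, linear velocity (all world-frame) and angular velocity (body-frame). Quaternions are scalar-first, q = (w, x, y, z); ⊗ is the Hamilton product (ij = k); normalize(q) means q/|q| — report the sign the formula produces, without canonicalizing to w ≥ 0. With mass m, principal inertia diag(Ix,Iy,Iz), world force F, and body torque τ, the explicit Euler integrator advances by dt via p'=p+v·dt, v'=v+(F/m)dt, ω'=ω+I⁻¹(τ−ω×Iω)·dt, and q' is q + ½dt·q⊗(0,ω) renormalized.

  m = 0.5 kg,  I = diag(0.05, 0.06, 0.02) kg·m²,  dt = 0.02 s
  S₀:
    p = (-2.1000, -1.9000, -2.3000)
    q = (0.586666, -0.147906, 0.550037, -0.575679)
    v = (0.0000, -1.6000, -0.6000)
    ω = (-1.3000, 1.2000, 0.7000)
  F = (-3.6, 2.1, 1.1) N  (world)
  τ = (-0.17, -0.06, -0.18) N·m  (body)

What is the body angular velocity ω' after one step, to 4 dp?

ω' = (-1.3546, 1.1891, 0.5356)

ω×(Iω) gyroscopic = (-0.0336, -0.0273, -0.0156)
(τ − ω×Iω)/I = (-2.7280, -0.5450, -8.2200)
ω + α·dt = (-1.3546, 1.1891, 0.5356)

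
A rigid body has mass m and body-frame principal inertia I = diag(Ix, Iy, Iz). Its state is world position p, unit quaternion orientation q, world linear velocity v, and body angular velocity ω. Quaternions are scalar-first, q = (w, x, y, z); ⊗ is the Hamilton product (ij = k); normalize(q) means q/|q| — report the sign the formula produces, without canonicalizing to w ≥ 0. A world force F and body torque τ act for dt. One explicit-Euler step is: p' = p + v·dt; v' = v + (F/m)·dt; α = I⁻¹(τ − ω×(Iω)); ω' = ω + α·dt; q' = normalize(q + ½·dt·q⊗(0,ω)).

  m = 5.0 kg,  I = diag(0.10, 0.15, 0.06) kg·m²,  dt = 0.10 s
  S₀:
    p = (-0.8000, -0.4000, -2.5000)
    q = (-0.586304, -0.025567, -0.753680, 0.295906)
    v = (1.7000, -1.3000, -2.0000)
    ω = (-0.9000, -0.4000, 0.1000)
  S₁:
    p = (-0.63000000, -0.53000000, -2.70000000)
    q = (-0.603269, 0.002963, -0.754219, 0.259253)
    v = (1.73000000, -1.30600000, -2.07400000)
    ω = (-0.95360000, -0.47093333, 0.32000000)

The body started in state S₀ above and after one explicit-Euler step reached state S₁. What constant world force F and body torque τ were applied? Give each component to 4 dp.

Δv = v₁−v₀ = (0.03000000, -0.00600000, -0.07400000)
applied force F = (1.5000, -0.3000, -3.7000)
ω₁ − ω₀ = (-0.05360000, -0.07093333, 0.22000000)
precession coupling = (0.0036, -0.0036, 0.0180)
τ = I·(Δω/dt) + ω₀×(Iω₀) = (-0.0500, -0.1100, 0.1500)

F = (1.5000, -0.3000, -3.7000)
τ = (-0.0500, -0.1100, 0.1500)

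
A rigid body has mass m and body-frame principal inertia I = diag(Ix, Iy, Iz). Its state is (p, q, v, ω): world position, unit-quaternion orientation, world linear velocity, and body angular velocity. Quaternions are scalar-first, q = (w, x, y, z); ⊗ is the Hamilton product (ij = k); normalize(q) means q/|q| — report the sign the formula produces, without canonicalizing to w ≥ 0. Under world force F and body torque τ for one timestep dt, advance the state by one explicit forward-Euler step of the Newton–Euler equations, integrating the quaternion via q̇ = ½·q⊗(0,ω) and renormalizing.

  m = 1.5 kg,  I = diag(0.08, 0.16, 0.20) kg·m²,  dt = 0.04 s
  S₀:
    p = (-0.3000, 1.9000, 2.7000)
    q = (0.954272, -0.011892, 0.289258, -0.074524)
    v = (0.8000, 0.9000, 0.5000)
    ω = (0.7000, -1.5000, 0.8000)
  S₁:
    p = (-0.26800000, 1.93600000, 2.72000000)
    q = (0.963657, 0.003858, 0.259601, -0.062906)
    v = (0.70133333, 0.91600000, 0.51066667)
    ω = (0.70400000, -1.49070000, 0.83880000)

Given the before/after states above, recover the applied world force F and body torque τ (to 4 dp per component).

velocity change Δv = (-0.09866667, 0.01600000, 0.01066667)
applied force F = (-3.7000, 0.6000, 0.4000)
Δω = ω₁−ω₀ = (0.00400000, 0.00930000, 0.03880000)
τ = I·(Δω/dt) + ω₀×(Iω₀) = (-0.0400, -0.0300, 0.1100)

F = (-3.7000, 0.6000, 0.4000)
τ = (-0.0400, -0.0300, 0.1100)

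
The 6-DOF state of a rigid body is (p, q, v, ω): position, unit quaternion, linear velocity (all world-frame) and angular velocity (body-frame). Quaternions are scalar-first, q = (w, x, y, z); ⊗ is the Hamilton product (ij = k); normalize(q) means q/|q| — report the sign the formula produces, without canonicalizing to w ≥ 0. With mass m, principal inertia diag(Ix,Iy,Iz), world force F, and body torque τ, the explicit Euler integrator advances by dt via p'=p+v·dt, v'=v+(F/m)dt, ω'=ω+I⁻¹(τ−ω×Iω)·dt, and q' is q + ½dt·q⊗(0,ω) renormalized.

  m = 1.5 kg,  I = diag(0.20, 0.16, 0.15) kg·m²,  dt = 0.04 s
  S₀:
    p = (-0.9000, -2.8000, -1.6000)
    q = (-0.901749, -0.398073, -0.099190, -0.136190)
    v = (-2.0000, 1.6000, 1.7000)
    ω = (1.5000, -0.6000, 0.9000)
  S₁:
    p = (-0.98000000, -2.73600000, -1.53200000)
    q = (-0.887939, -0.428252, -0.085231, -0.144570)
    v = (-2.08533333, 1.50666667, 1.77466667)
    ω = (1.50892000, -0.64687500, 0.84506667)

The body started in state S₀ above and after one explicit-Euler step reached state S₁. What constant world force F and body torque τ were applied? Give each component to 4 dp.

rate change Δω = (0.00892000, -0.04687500, -0.05493333)
precession coupling = (0.0054, 0.0675, 0.0360)
I·α + gyro = (0.0500, -0.1200, -0.1700)
velocity change Δv = (-0.08533333, -0.09333333, 0.07466667)
F = m·Δv/dt = (-3.2000, -3.5000, 2.8000)

F = (-3.2000, -3.5000, 2.8000)
τ = (0.0500, -0.1200, -0.1700)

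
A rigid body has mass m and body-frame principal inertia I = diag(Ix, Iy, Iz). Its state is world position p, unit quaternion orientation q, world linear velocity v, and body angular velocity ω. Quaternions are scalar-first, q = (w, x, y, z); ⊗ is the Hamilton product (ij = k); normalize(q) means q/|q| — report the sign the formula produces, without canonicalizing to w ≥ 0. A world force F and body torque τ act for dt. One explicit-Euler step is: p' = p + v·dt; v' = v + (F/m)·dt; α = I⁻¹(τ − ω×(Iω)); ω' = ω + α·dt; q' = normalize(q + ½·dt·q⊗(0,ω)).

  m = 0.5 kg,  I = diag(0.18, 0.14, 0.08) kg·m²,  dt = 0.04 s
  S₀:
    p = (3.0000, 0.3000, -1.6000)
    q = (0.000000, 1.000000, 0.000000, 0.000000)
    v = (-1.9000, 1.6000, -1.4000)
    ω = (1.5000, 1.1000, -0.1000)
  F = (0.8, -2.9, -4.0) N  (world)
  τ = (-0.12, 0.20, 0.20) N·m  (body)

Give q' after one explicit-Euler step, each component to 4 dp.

q' = (-0.0300, 0.9993, 0.0020, 0.0220)

2q̇ = q⊗(0,ω) = (-1.5000000, 0.0000000, 0.1000000, 1.1000000)
updated quaternion q' = (-0.0300, 0.9993, 0.0020, 0.0220)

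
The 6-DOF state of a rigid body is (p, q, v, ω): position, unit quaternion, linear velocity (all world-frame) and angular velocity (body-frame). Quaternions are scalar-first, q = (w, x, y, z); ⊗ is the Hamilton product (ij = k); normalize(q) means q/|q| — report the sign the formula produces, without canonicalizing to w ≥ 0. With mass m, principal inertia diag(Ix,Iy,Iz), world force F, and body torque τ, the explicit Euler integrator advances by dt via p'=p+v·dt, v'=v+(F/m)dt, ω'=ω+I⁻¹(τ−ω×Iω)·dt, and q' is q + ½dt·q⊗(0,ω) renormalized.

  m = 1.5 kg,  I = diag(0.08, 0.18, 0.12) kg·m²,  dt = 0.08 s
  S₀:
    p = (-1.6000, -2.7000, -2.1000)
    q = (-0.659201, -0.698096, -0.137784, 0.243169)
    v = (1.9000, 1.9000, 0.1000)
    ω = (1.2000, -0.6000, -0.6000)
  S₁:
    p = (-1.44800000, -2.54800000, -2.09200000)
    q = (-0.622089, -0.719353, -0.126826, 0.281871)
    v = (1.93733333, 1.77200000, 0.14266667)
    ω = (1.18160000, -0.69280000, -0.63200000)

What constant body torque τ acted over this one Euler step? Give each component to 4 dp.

Δω = ω₁−ω₀ = (-0.01840000, -0.09280000, -0.03200000)
τ = I·(Δω/dt) + ω₀×(Iω₀) = (-0.0400, -0.1800, -0.1200)

τ = (-0.0400, -0.1800, -0.1200)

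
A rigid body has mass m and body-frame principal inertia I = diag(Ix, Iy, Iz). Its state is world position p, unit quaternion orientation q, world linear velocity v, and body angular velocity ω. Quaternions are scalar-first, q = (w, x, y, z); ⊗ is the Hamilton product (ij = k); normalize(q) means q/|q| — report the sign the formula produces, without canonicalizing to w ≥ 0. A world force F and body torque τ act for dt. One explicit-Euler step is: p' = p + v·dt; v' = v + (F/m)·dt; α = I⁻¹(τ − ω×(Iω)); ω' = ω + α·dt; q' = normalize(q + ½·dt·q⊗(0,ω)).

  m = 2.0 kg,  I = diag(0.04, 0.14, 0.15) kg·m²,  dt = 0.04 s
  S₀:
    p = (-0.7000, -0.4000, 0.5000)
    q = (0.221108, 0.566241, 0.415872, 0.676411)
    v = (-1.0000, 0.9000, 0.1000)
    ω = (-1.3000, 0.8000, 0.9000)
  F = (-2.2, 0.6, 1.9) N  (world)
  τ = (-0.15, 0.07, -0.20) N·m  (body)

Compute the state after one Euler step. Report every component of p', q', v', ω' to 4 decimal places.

α = I⁻¹(τ − ω×Iω) = (-3.9300, -0.4193, -0.6400)
ω + α·dt = (-1.4572, 0.7832, 0.8744)
2q̇ = q⊗(0,ω) = (-0.2053542, -0.4542844, -1.2120648, 1.1926236)
q' = normalize(q + ½dt·q⊗(0,ω)) = (0.2169, 0.5568, 0.3914, 0.6998)
new position p' = (-0.7400, -0.3640, 0.5040)
new velocity v' = (-1.0440, 0.9120, 0.1380)

p' = (-0.7400, -0.3640, 0.5040)
q' = (0.2169, 0.5568, 0.3914, 0.6998)
v' = (-1.0440, 0.9120, 0.1380)
ω' = (-1.4572, 0.7832, 0.8744)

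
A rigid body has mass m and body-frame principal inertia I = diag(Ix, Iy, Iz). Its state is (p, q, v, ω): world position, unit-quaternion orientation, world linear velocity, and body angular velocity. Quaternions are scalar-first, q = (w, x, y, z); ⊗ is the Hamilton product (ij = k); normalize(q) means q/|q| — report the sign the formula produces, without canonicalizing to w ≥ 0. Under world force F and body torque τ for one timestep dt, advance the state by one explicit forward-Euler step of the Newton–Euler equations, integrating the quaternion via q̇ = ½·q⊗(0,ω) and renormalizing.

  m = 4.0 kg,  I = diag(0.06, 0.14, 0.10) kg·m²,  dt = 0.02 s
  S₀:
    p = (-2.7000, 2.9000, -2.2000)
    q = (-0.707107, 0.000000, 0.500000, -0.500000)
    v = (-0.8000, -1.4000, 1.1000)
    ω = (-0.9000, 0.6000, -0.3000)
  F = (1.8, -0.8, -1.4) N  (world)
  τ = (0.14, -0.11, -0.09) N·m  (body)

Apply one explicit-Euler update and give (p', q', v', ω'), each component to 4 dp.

p' = (-2.7160, 2.8720, -2.1780)
q' = (-0.7116, 0.0079, 0.5002, -0.4933)
v' = (-0.7910, -1.4040, 1.0930)
ω' = (-0.8557, 0.5858, -0.3094)

a = (0.4500, -0.2000, -0.3500)
p + v·dt = (-2.7160, 2.8720, -2.1780)
v + (F/m)dt = (-0.7910, -1.4040, 1.0930)
gyro term ω×Iω = (0.0072, -0.0108, -0.0432)
angular accel α = (2.2133, -0.7086, -0.4680)
ω + α·dt = (-0.8557, 0.5858, -0.3094)
q⊗(0,ω) = (-0.4500000, 0.7863963, 0.0257358, 0.6621321)
q + ½dt·q⊗(0,ω), renormalized = (-0.7116, 0.0079, 0.5002, -0.4933)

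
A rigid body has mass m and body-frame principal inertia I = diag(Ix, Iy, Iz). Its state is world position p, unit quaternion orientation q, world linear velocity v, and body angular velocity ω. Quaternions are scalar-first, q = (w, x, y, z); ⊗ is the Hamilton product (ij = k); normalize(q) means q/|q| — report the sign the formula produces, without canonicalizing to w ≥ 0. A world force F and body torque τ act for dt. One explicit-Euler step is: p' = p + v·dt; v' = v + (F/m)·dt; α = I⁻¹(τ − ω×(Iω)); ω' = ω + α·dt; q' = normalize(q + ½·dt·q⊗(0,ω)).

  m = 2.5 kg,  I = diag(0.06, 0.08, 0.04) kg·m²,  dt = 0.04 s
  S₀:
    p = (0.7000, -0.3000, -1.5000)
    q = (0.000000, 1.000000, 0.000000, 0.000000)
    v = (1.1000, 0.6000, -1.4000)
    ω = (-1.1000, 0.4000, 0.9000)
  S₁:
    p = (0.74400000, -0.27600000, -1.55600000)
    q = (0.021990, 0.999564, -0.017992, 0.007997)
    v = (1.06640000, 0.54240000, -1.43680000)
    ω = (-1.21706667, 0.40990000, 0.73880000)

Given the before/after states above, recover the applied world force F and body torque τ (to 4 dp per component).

Δω = ω₁−ω₀ = (-0.11706667, 0.00990000, -0.16120000)
precession coupling = (-0.0144, -0.0198, -0.0088)
I·α + gyro = (-0.1900, 0.0000, -0.1700)
v₁ − v₀ = (-0.03360000, -0.05760000, -0.03680000)
m·(v₁−v₀)/dt = (-2.1000, -3.6000, -2.3000)

F = (-2.1000, -3.6000, -2.3000)
τ = (-0.1900, 0.0000, -0.1700)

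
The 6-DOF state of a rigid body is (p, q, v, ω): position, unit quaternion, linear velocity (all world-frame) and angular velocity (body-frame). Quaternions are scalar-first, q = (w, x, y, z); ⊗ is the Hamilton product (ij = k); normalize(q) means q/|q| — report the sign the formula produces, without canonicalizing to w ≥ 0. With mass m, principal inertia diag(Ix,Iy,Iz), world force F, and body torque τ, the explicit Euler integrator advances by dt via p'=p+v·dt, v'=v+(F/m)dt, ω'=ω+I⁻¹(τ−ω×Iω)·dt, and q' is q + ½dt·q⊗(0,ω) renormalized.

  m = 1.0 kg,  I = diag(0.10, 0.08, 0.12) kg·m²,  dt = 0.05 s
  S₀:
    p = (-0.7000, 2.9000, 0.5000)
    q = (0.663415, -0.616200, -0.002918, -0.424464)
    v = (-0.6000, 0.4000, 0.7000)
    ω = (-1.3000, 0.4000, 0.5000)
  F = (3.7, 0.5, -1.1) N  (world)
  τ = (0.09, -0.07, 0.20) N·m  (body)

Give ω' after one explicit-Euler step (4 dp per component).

gyro term ω×Iω = (0.0080, 0.0130, 0.0104)
(τ − ω×Iω)/I = (0.8200, -1.0375, 1.5800)
ω' = ω + α·dt = (-1.2590, 0.3481, 0.5790)

ω' = (-1.2590, 0.3481, 0.5790)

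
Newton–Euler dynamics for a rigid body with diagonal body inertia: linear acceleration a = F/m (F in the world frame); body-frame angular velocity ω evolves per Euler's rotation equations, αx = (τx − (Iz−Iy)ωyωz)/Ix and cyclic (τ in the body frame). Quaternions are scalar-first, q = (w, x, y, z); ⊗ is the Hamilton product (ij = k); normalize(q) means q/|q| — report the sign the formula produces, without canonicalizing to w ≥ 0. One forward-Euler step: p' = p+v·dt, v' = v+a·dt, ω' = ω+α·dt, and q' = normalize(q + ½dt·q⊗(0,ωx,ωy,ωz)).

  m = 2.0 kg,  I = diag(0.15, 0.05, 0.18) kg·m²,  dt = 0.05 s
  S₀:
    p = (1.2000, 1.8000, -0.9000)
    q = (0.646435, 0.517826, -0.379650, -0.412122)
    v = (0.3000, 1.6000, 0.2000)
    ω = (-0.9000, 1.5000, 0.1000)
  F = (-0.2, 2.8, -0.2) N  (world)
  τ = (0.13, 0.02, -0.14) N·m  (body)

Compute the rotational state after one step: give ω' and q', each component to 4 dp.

α = I⁻¹(τ − ω×Iω) = (0.7367, 0.3460, -1.5278)
ω + α·dt = (-0.8632, 1.5173, 0.0236)
2q̇ = q⊗(0,ω) = (1.0767306, -0.0015735, 1.2887797, 0.4996975)
updated quaternion q' = (0.6727, 0.5173, -0.3471, -0.3992)

ω' = (-0.8632, 1.5173, 0.0236)
q' = (0.6727, 0.5173, -0.3471, -0.3992)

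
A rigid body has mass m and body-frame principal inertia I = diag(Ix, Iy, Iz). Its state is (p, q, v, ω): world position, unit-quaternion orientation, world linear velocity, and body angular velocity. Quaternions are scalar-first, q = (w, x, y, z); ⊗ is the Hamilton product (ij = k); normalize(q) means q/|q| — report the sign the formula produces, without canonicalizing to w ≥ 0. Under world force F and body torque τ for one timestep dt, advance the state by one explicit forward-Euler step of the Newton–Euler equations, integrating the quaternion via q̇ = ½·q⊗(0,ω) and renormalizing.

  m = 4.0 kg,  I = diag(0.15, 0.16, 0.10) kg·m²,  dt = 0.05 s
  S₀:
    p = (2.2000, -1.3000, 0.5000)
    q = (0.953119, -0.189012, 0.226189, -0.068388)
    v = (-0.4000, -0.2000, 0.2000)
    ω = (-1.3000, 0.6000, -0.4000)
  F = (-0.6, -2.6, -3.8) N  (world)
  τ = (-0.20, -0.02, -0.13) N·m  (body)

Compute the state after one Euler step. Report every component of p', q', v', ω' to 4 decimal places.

p' = (2.1800, -1.3100, 0.5100)
q' = (0.9422, -0.2211, 0.2407, -0.0734)
v' = (-0.4075, -0.2325, 0.1525)
ω' = (-1.3715, 0.5856, -0.4611)

angular accel α = (-1.4293, -0.2875, -1.2220)
ω + α·dt = (-1.3715, 0.5856, -0.4611)
q⊗(0,ω) = (-0.4087842, -1.2884975, 0.5851710, -0.2006091)
q + ½dt·q⊗(0,ω), renormalized = (0.9422, -0.2211, 0.2407, -0.0734)
p + v·dt = (2.1800, -1.3100, 0.5100)
new velocity v' = (-0.4075, -0.2325, 0.1525)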